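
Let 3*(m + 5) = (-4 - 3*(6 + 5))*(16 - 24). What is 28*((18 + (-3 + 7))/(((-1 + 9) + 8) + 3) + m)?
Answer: 151340/57 ≈ 2655.1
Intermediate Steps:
m = 281/3 (m = -5 + ((-4 - 3*(6 + 5))*(16 - 24))/3 = -5 + ((-4 - 3*11)*(-8))/3 = -5 + ((-4 - 33)*(-8))/3 = -5 + (-37*(-8))/3 = -5 + (⅓)*296 = -5 + 296/3 = 281/3 ≈ 93.667)
28*((18 + (-3 + 7))/(((-1 + 9) + 8) + 3) + m) = 28*((18 + (-3 + 7))/(((-1 + 9) + 8) + 3) + 281/3) = 28*((18 + 4)/((8 + 8) + 3) + 281/3) = 28*(22/(16 + 3) + 281/3) = 28*(22/19 + 281/3) = 28*(5405/57) = 151340/57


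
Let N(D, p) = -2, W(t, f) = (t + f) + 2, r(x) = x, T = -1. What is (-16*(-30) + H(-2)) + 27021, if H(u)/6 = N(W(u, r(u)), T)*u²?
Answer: 27453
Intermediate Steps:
W(t, f) = 2 + f + t (W(t, f) = (f + t) + 2 = 2 + f + t)
H(u) = -12*u² (H(u) = 6*(-2*u²) = -12*u²)
(-16*(-30) + H(-2)) + 27021 = (-16*(-30) - 12*(-2)²) + 27021 = (480 - 12*4) + 27021 = (480 - 48) + 27021 = 432 + 27021 = 27453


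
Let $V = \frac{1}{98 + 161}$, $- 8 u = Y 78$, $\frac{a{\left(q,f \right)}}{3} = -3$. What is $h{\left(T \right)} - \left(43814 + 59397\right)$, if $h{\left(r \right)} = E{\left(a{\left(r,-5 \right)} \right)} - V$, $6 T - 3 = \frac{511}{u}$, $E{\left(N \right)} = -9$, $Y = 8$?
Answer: $- \frac{26733981}{259} \approx -1.0322 \cdot 10^{5}$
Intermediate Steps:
$a{\left(q,f \right)} = -9$ ($a{\left(q,f \right)} = 3 \left(-3\right) = -9$)
$u = -78$ ($u = - \frac{8 \cdot 78}{8} = \left(- \frac{1}{8}\right) 624 = -78$)
$V = \frac{1}{259} \approx 0.003861$
$T = - \frac{277}{468}$ ($T = \frac{1}{2} + \frac{511 \frac{1}{-78}}{6} = \frac{1}{2} + \frac{511 \left(- \frac{1}{78}\right)}{6} = \frac{1}{2} + \frac{1}{6} \left(- \frac{511}{78}\right) = \frac{1}{2} - \frac{511}{468} = - \frac{277}{468} \approx -0.59188$)
$h{\left(r \right)} = - \frac{2332}{259}$ ($h{\left(r \right)} = -9 - \frac{1}{259} = - \frac{2332}{259}$)
$h{\left(T \right)} - \left(43814 + 59397\right) = - \frac{2332}{259} - \left(43814 + 59397\right) = - \frac{2332}{259} - 103211 = - \frac{26733981}{259}$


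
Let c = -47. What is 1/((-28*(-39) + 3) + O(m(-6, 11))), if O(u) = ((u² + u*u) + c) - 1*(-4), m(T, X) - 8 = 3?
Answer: 1/1294 ≈ 0.00077280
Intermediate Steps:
m(T, X) = 11 (m(T, X) = 8 + 3 = 11)
O(u) = -43 + 2*u² (O(u) = ((u² + u*u) - 47) - 1*(-4) = ((u² + u²) - 47) + 4 = (2*u² - 47) + 4 = (-47 + 2*u²) + 4 = -43 + 2*u²)
1/((-28*(-39) + 3) + O(m(-6, 11))) = 1/((-28*(-39) + 3) + (-43 + 2*11²)) = 1/((1092 + 3) + (-43 + 2*121)) = 1/(1095 + (-43 + 242)) = 1/(1095 + 199) = 1/1294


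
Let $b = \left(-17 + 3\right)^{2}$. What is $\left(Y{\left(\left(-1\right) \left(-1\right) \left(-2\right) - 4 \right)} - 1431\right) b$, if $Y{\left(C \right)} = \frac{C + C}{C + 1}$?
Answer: $- \frac{1400028}{5} \approx -2.8001 \cdot 10^{5}$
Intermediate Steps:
$b = 196$ ($b = \left(-14\right)^{2} = 196$)
$Y{\left(C \right)} = \frac{2 C}{1 + C}$
$\left(Y{\left(\left(-1\right) \left(-1\right) \left(-2\right) - 4 \right)} - 1431\right) b = \left(\frac{2 \left(\left(-1\right) \left(-1\right) \left(-2\right) - 4\right)}{1 - \left(4 - \left(-1\right) \left(-1\right) \left(-2\right)\right)} - 1431\right) 196 = \left(\frac{2 \left(1 \left(-2\right) - 4\right)}{1 + \left(1 \left(-2\right) - 4\right)} - 1431\right) 196 = \left(\frac{2 \left(-2 - 4\right)}{1 - 6} - 1431\right) 196 = \left(2 \left(-6\right) \frac{1}{1 - 6} - 1431\right) 196 = \left(2 \left(-6\right) \frac{1}{-5} - 1431\right) 196 = \left(2 \left(-6\right) \left(- \frac{1}{5}\right) - 1431\right) 196 = \left(\frac{12}{5} - 1431\right) 196 = \left(- \frac{7143}{5}\right) 196 = - \frac{1400028}{5}$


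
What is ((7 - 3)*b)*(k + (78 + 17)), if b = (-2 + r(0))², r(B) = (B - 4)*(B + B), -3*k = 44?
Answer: 3856/3 ≈ 1285.3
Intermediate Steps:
k = -44/3 (k = -⅓*44 = -44/3 ≈ -14.667)
r(B) = 2*B*(-4 + B) (r(B) = (-4 + B)*(2*B) = 2*B*(-4 + B))
b = 4 (b = (-2 + 2*0*(-4 + 0))² = (-2 + 2*0*(-4))² = (-2 + 0)² = (-2)² = 4)
((7 - 3)*b)*(k + (78 + 17)) = ((7 - 3)*4)*(-44/3 + (78 + 17)) = (4*4)*(-44/3 + 95) = 16*(241/3) = 3856/3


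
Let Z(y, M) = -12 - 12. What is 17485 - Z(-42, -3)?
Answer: 17509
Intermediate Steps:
Z(y, M) = -24
17485 - Z(-42, -3) = 17485 - 1*(-24) = 17485 + 24 = 17509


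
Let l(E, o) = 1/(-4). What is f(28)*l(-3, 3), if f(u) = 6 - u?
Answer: 11/2 ≈ 5.5000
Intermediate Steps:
l(E, o) = -¼
f(28)*l(-3, 3) = (6 - 1*28)*(-¼) = (6 - 28)*(-¼) = -22*(-¼) = 11/2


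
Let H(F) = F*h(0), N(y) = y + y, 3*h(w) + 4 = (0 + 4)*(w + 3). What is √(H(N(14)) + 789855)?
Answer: √7109367/3 ≈ 888.78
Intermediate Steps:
h(w) = 8/3 + 4*w/3 (h(w) = -4/3 + ((0 + 4)*(w + 3))/3 = -4/3 + (4*(3 + w))/3 = -4/3 + (12 + 4*w)/3 = -4/3 + (4 + 4*w/3) = 8/3 + 4*w/3)
N(y) = 2*y
H(F) = 8*F/3 (H(F) = F*(8/3 + (4/3)*0) = F*(8/3 + 0) = F*(8/3) = 8*F/3)
√(H(N(14)) + 789855) = √(8*(2*14)/3 + 789855) = √((8/3)*28 + 789855) = √(224/3 + 789855) = √(2369789/3) = √7109367/3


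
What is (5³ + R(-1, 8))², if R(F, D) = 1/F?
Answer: 15376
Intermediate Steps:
R(F, D) = 1/F
(5³ + R(-1, 8))² = (5³ + 1/(-1))² = (125 - 1)² = 124² = 15376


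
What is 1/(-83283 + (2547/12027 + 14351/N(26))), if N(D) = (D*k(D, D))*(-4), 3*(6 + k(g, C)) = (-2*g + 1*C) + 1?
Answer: -17928248/1492941881979 ≈ -1.2009e-5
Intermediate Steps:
k(g, C) = -17/3 - 2*g/3 + C/3 (k(g, C) = -6 + ((-2*g + 1*C) + 1)/3 = -6 + ((-2*g + C) + 1)/3 = -6 + ((C - 2*g) + 1)/3 = -6 + (1 + C - 2*g)/3 = -6 + (⅓ - 2*g/3 + C/3) = -17/3 - 2*g/3 + C/3)
N(D) = -4*D*(-17/3 - D/3) (N(D) = (D*(-17/3 - 2*D/3 + D/3))*(-4) = (D*(-17/3 - D/3))*(-4) = -4*D*(-17/3 - D/3))
1/(-83283 + (2547/12027 + 14351/N(26))) = 1/(-83283 + (2547/12027 + 14351/(((4/3)*26*(17 + 26))))) = 1/(-83283 + (2547*(1/12027) + 14351/(((4/3)*26*43)))) = 1/(-83283 + (849/4009 + 14351/(4472/3))) = 1/(-83283 + (849/4009 + 14351*(3/4472))) = 1/(-83283 + (849/4009 + 43053/4472)) = 1/(-83283 + 176396205/17928248) = 1/(-1492941881979/17928248) = -17928248/1492941881979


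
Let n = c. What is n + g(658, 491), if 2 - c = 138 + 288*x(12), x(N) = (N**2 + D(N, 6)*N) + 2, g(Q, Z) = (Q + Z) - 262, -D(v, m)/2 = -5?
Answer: -75857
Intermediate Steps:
D(v, m) = 10 (D(v, m) = -2*(-5) = 10)
g(Q, Z) = -262 + Q + Z
x(N) = 2 + N**2 + 10*N (x(N) = (N**2 + 10*N) + 2 = 2 + N**2 + 10*N)
c = -76744 (c = 2 - (138 + 288*(2 + 12**2 + 10*12)) = 2 - (138 + 288*(2 + 144 + 120)) = 2 - (138 + 288*266) = 2 - (138 + 76608) = 2 - 1*76746 = 2 - 76746 = -76744)
n = -76744
n + g(658, 491) = -76744 + (-262 + 658 + 491) = -76744 + 887 = -75857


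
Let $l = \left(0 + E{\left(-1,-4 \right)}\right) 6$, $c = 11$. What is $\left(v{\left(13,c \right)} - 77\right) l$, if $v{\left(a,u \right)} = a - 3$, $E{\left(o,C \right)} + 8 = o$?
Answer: $3618$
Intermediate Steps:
$E{\left(o,C \right)} = -8 + o$
$v{\left(a,u \right)} = -3 + a$ ($v{\left(a,u \right)} = a - 3 = -3 + a$)
$l = -54$ ($l = \left(0 - 9\right) 6 = \left(-9\right) 6 = -54$)
$\left(v{\left(13,c \right)} - 77\right) l = \left(\left(-3 + 13\right) - 77\right) \left(-54\right) = \left(10 - 77\right) \left(-54\right) = \left(-67\right) \left(-54\right) = 3618$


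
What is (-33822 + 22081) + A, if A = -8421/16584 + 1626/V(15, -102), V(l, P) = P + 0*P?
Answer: -1104918023/93976 ≈ -11757.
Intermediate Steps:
V(l, P) = P (V(l, P) = P + 0 = P)
A = -1545807/93976 (A = -8421/16584 + 1626/(-102) = -8421*1/16584 + 1626*(-1/102) = -2807/5528 - 271/17 = -1545807/93976 ≈ -16.449)
(-33822 + 22081) + A = (-33822 + 22081) - 1545807/93976 = -11741 - 1545807/93976 = -1104918023/93976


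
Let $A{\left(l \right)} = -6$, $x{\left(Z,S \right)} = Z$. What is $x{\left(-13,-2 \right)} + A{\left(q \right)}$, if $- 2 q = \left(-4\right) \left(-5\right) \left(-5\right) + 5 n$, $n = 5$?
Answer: $-19$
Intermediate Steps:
$q = \frac{75}{2}$ ($q = - \frac{\left(-4\right) \left(-5\right) \left(-5\right) + 5 \cdot 5}{2} = - \frac{20 \left(-5\right) + 25}{2} = - \frac{-100 + 25}{2} = \left(- \frac{1}{2}\right) \left(-75\right) = \frac{75}{2} \approx 37.5$)
$x{\left(-13,-2 \right)} + A{\left(q \right)} = -13 - 6 = -19$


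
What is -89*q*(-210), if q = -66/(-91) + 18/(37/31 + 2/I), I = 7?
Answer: 335202480/1391 ≈ 2.4098e+5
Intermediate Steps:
q = 125544/9737 (q = -66/(-91) + 18/(37/31 + 2/7) = -66*(-1/91) + 18/(37*(1/31) + 2*(⅐)) = 66/91 + 18/(37/31 + 2/7) = 66/91 + 18/(321/217) = 66/91 + 18*(217/321) = 66/91 + 1302/107 = 125544/9737 ≈ 12.893)
-89*q*(-210) = -89*125544/9737*(-210) = -11173416/9737*(-210) = 335202480/1391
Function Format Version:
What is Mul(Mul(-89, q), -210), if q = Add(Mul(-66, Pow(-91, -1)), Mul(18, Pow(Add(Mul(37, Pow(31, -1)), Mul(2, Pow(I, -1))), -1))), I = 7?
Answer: Rational(335202480, 1391) ≈ 2.4098e+5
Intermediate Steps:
q = Rational(125544, 9737) (q = Add(Mul(-66, Pow(-91, -1)), Mul(18, Pow(Add(Mul(37, Pow(31, -1)), Mul(2, Pow(7, -1))), -1))) = Add(Mul(-66, Rational(-1, 91)), Mul(18, Pow(Add(Mul(37, Rational(1, 31)), Mul(2, Rational(1, 7))), -1))) = Add(Rational(66, 91), Mul(18, Pow(Add(Rational(37, 31), Rational(2, 7)), -1))) = Add(Rational(66, 91), Mul(18, Pow(Rational(321, 217), -1))) = Add(Rational(66, 91), Mul(18, Rational(217, 321))) = Add(Rational(66, 91), Rational(1302, 107)) = Rational(125544, 9737) ≈ 12.893)
Mul(Mul(-89, q), -210) = Mul(Mul(-89, Rational(125544, 9737)), -210) = Mul(Rational(-11173416, 9737), -210) = Rational(335202480, 1391)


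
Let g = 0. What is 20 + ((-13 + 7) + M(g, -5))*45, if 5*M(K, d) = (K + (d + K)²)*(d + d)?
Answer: -2500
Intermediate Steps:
M(K, d) = 2*d*(K + (K + d)²)/5 (M(K, d) = ((K + (d + K)²)*(d + d))/5 = ((K + (K + d)²)*(2*d))/5 = (2*d*(K + (K + d)²))/5 = 2*d*(K + (K + d)²)/5)
20 + ((-13 + 7) + M(g, -5))*45 = 20 + ((-13 + 7) + (⅖)*(-5)*(0 + (0 - 5)²))*45 = 20 + (-6 + (⅖)*(-5)*(0 + (-5)²))*45 = 20 + (-6 + (⅖)*(-5)*(0 + 25))*45 = 20 + (-6 + (⅖)*(-5)*25)*45 = 20 + (-6 - 50)*45 = 20 - 56*45 = 20 - 2520 = -2500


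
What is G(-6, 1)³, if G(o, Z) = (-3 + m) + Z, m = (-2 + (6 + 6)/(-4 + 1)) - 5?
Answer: -2197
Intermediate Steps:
m = -11 (m = (-2 + 12/(-3)) - 5 = (-2 + 12*(-⅓)) - 5 = (-2 - 4) - 5 = -6 - 5 = -11)
G(o, Z) = -14 + Z (G(o, Z) = (-3 - 11) + Z = -14 + Z)
G(-6, 1)³ = (-14 + 1)³ = (-13)³ = -2197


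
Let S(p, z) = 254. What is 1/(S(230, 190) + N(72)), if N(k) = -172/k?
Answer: 18/4529 ≈ 0.0039744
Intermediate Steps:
1/(S(230, 190) + N(72)) = 1/(254 - 172/72) = 1/(254 - 172*1/72) = 1/(254 - 43/18) = 1/(4529/18) = 18/4529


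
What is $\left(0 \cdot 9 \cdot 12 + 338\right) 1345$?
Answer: $454610$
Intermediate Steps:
$\left(0 \cdot 9 \cdot 12 + 338\right) 1345 = \left(0 \cdot 12 + 338\right) 1345 = \left(0 + 338\right) 1345 = 338 \cdot 1345 = 454610$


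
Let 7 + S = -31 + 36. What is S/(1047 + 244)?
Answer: -2/1291 ≈ -0.0015492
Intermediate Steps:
S = -2 (S = -7 + (-31 + 36) = -7 + 5 = -2)
S/(1047 + 244) = -2/(1047 + 244) = -2/1291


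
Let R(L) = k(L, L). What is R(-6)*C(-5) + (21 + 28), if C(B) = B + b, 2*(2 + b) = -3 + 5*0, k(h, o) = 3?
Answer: 47/2 ≈ 23.500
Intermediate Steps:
R(L) = 3
b = -7/2 (b = -2 + (-3 + 5*0)/2 = -2 + (-3 + 0)/2 = -2 + (½)*(-3) = -2 - 3/2 = -7/2 ≈ -3.5000)
C(B) = -7/2 + B (C(B) = B - 7/2 = -7/2 + B)
R(-6)*C(-5) + (21 + 28) = 3*(-7/2 - 5) + (21 + 28) = 3*(-17/2) + 49 = -51/2 + 49 = 47/2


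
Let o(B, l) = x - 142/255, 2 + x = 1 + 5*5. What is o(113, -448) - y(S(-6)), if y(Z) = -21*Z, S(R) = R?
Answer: -26152/255 ≈ -102.56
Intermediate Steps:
x = 24 (x = -2 + (1 + 5*5) = -2 + (1 + 25) = -2 + 26 = 24)
o(B, l) = 5978/255 (o(B, l) = 24 - 142/255 = 5978/255)
o(113, -448) - y(S(-6)) = 5978/255 - (-21)*(-6) = 5978/255 - 1*126 = 5978/255 - 126 = -26152/255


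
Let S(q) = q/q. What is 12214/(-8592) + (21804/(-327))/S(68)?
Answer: -31888991/468264 ≈ -68.100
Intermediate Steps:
S(q) = 1
12214/(-8592) + (21804/(-327))/S(68) = 12214/(-8592) + (21804/(-327))/1 = 12214*(-1/8592) + (21804*(-1/327))*1 = -6107/4296 - 7268/109*1 = -6107/4296 - 7268/109 = -31888991/468264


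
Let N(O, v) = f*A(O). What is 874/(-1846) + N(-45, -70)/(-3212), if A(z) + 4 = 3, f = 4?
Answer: -349988/741169 ≈ -0.47221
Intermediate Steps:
A(z) = -1 (A(z) = -4 + 3 = -1)
N(O, v) = -4 (N(O, v) = 4*(-1) = -4)
874/(-1846) + N(-45, -70)/(-3212) = 874/(-1846) - 4/(-3212) = 874*(-1/1846) - 4*(-1/3212) = -437/923 + 1/803 = -349988/741169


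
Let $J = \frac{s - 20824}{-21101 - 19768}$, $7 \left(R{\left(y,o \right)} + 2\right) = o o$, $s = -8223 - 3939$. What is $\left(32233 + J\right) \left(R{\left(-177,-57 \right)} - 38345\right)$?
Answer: $- \frac{349338443118340}{286083} \approx -1.2211 \cdot 10^{9}$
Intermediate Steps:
$s = -12162$ ($s = -8223 - 3939 = -12162$)
$R{\left(y,o \right)} = -2 + \frac{o^{2}}{7}$ ($R{\left(y,o \right)} = -2 + \frac{o o}{7} = -2 + \frac{o^{2}}{7}$)
$J = \frac{32986}{40869}$ ($J = \frac{-12162 - 20824}{-21101 - 19768} = - \frac{32986}{-40869} = \left(-32986\right) \left(- \frac{1}{40869}\right) = \frac{32986}{40869} \approx 0.80712$)
$\left(32233 + J\right) \left(R{\left(-177,-57 \right)} - 38345\right) = \left(32233 + \frac{32986}{40869}\right) \left(\left(-2 + \frac{\left(-57\right)^{2}}{7}\right) - 38345\right) = \frac{1317363463 \left(\left(-2 + \frac{1}{7} \cdot 3249\right) - 38345\right)}{40869} = \frac{1317363463 \left(\left(-2 + \frac{3249}{7}\right) - 38345\right)}{40869} = \frac{1317363463 \left(\frac{3235}{7} - 38345\right)}{40869} = \frac{1317363463}{40869} \left(- \frac{265180}{7}\right) = - \frac{349338443118340}{286083}$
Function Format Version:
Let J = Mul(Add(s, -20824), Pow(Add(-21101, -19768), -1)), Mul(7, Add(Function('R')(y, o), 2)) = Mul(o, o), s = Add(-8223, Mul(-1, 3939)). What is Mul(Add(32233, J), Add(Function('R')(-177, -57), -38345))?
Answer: Rational(-349338443118340, 286083) ≈ -1.2211e+9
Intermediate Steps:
s = -12162 (s = Add(-8223, -3939) = -12162)
Function('R')(y, o) = Add(-2, Mul(Rational(1, 7), Pow(o, 2))) (Function('R')(y, o) = Add(-2, Mul(Rational(1, 7), Mul(o, o))) = Add(-2, Mul(Rational(1, 7), Pow(o, 2))))
J = Rational(32986, 40869) (J = Mul(Add(-12162, -20824), Pow(Add(-21101, -19768), -1)) = Mul(-32986, Pow(-40869, -1)) = Mul(-32986, Rational(-1, 40869)) = Rational(32986, 40869) ≈ 0.80712)
Mul(Add(32233, J), Add(Function('R')(-177, -57), -38345)) = Mul(Add(32233, Rational(32986, 40869)), Add(Add(-2, Mul(Rational(1, 7), Pow(-57, 2))), -38345)) = Mul(Rational(1317363463, 40869), Add(Add(-2, Mul(Rational(1, 7), 3249)), -38345)) = Mul(Rational(1317363463, 40869), Add(Add(-2, Rational(3249, 7)), -38345)) = Mul(Rational(1317363463, 40869), Add(Rational(3235, 7), -38345)) = Mul(Rational(1317363463, 40869), Rational(-265180, 7)) = Rational(-349338443118340, 286083)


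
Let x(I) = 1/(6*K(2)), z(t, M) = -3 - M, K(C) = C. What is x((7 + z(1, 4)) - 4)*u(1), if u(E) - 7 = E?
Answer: ⅔ ≈ 0.66667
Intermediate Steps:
u(E) = 7 + E
x(I) = 1/12 (x(I) = 1/(6*2) = 1/12)
x((7 + z(1, 4)) - 4)*u(1) = (7 + 1)/12 = (1/12)*8 = ⅔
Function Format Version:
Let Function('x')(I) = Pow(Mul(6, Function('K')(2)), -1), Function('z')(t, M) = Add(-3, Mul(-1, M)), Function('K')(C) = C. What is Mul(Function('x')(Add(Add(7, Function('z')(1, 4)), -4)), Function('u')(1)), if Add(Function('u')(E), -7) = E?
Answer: Rational(2, 3) ≈ 0.66667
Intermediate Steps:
Function('u')(E) = Add(7, E)
Function('x')(I) = Rational(1, 12) (Function('x')(I) = Pow(Mul(6, 2), -1) = Pow(12, -1) = Rational(1, 12))
Mul(Function('x')(Add(Add(7, Function('z')(1, 4)), -4)), Function('u')(1)) = Mul(Rational(1, 12), Add(7, 1)) = Mul(Rational(1, 12), 8) = Rational(2, 3)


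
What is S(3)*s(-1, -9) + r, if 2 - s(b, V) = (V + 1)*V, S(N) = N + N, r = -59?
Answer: -479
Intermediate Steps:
S(N) = 2*N
s(b, V) = 2 - V*(1 + V) (s(b, V) = 2 - (V + 1)*V = 2 - (1 + V)*V = 2 - V*(1 + V))
S(3)*s(-1, -9) + r = (2*3)*(2 - 1*(-9) - 1*(-9)²) - 59 = 6*(2 + 9 - 1*81) - 59 = 6*(2 + 9 - 81) - 59 = 6*(-70) - 59 = -420 - 59 = -479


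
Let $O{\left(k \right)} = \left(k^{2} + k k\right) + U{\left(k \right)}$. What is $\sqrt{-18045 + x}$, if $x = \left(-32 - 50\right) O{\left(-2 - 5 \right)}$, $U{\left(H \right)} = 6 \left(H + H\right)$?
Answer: $i \sqrt{19193} \approx 138.54 i$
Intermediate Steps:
$U{\left(H \right)} = 12 H$ ($U{\left(H \right)} = 6 \cdot 2 H = 12 H$)
$O{\left(k \right)} = 2 k^{2} + 12 k$ ($O{\left(k \right)} = \left(k^{2} + k k\right) + 12 k = \left(k^{2} + k^{2}\right) + 12 k = 2 k^{2} + 12 k$)
$x = -1148$ ($x = \left(-32 - 50\right) 2 \left(-2 - 5\right) \left(6 - 7\right) = - 82 \cdot 2 \left(-7\right) \left(6 - 7\right) = - 82 \cdot 2 \left(-7\right) \left(-1\right) = \left(-82\right) 14 = -1148$)
$\sqrt{-18045 + x} = \sqrt{-18045 - 1148} = \sqrt{-19193} = i \sqrt{19193}$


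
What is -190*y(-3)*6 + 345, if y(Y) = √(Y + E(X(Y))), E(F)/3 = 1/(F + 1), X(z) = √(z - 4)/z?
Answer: 345 - 1140*√3*7^(¼)*√(I/(3 - I*√7)) ≈ -315.71 - 1463.6*I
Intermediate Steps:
X(z) = √(-4 + z)/z
E(F) = 3/(1 + F) (E(F) = 3/(F + 1) = 3/(1 + F))
y(Y) = √(Y + 3/(1 + √(-4 + Y)/Y))
-190*y(-3)*6 + 345 = -190*√(-3*(3 - 3 + √(-4 - 3))/(-3 + √(-4 - 3)))*6 + 345 = -190*√(-3*(3 - 3 + √(-7))/(-3 + √(-7)))*6 + 345 = -190*√(-3*(3 - 3 + I*√7)/(-3 + I*√7))*6 + 345 = -190*√(-3*I*√7/(-3 + I*√7))*6 + 345 = -190*√3*7^(¼)*√(-I/(-3 + I*√7))*6 + 345 = -1140*√3*7^(¼)*√(-I/(-3 + I*√7)) + 345 = 345 - 1140*√3*7^(¼)*√(-I/(-3 + I*√7))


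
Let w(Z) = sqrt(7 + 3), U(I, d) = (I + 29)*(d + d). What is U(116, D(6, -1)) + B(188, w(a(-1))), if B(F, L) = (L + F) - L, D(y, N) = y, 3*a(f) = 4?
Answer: 1928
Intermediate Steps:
a(f) = 4/3 (a(f) = (1/3)*4 = 4/3)
U(I, d) = 2*d*(29 + I) (U(I, d) = (29 + I)*(2*d) = 2*d*(29 + I))
w(Z) = sqrt(10)
B(F, L) = F (B(F, L) = (F + L) - L = F)
U(116, D(6, -1)) + B(188, w(a(-1))) = 2*6*(29 + 116) + 188 = 2*6*145 + 188 = 1740 + 188 = 1928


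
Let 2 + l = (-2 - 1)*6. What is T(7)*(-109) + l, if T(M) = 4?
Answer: -456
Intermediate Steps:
l = -20 (l = -2 + (-2 - 1)*6 = -2 - 3*6 = -2 - 18 = -20)
T(7)*(-109) + l = 4*(-109) - 20 = -436 - 20 = -456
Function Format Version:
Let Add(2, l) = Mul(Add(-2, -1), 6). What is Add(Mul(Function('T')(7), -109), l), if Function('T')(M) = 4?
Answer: -456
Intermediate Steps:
l = -20 (l = Add(-2, Mul(Add(-2, -1), 6)) = Add(-2, Mul(-3, 6)) = Add(-2, -18) = -20)
Add(Mul(Function('T')(7), -109), l) = Add(Mul(4, -109), -20) = Add(-436, -20) = -456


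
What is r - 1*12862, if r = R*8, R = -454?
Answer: -16494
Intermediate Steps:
r = -3632 (r = -454*8 = -3632)
r - 1*12862 = -3632 - 1*12862 = -3632 - 12862 = -16494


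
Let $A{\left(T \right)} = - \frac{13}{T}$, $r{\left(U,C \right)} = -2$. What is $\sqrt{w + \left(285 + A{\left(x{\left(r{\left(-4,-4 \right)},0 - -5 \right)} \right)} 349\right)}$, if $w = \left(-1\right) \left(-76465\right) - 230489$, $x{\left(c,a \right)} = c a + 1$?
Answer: $\frac{i \sqrt{1379114}}{3} \approx 391.45 i$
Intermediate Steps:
$x{\left(c,a \right)} = 1 + a c$ ($x{\left(c,a \right)} = a c + 1 = 1 + a c$)
$w = -154024$ ($w = 76465 - 230489 = -154024$)
$\sqrt{w + \left(285 + A{\left(x{\left(r{\left(-4,-4 \right)},0 - -5 \right)} \right)} 349\right)} = \sqrt{-154024 + \left(285 + - \frac{13}{1 + \left(0 - -5\right) \left(-2\right)} 349\right)} = \sqrt{-154024 + \left(285 + - \frac{13}{1 + \left(0 + 5\right) \left(-2\right)} 349\right)} = \sqrt{-154024 + \left(285 + - \frac{13}{1 + 5 \left(-2\right)} 349\right)} = \sqrt{-154024 + \left(285 + - \frac{13}{1 - 10} \cdot 349\right)} = \sqrt{-154024 + \left(285 + - \frac{13}{-9} \cdot 349\right)} = \sqrt{-154024 + \left(285 + \left(-13\right) \left(- \frac{1}{9}\right) 349\right)} = \sqrt{-154024 + \left(285 + \frac{13}{9} \cdot 349\right)} = \sqrt{-154024 + \left(285 + \frac{4537}{9}\right)} = \sqrt{-154024 + \frac{7102}{9}} = \sqrt{- \frac{1379114}{9}} = \frac{i \sqrt{1379114}}{3}$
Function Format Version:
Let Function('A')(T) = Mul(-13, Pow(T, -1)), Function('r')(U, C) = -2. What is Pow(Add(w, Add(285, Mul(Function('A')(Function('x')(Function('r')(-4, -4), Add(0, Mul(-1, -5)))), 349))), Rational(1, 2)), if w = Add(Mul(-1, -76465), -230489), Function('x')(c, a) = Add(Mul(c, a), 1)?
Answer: Mul(Rational(1, 3), I, Pow(1379114, Rational(1, 2))) ≈ Mul(391.45, I)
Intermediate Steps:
Function('x')(c, a) = Add(1, Mul(a, c)) (Function('x')(c, a) = Add(Mul(a, c), 1) = Add(1, Mul(a, c)))
w = -154024 (w = Add(76465, -230489) = -154024)
Pow(Add(w, Add(285, Mul(Function('A')(Function('x')(Function('r')(-4, -4), Add(0, Mul(-1, -5)))), 349))), Rational(1, 2)) = Pow(Add(-154024, Add(285, Mul(Mul(-13, Pow(Add(1, Mul(Add(0, Mul(-1, -5)), -2)), -1)), 349))), Rational(1, 2)) = Pow(Add(-154024, Add(285, Mul(Mul(-13, Pow(Add(1, Mul(Add(0, 5), -2)), -1)), 349))), Rational(1, 2)) = Pow(Add(-154024, Add(285, Mul(Mul(-13, Pow(Add(1, Mul(5, -2)), -1)), 349))), Rational(1, 2)) = Pow(Add(-154024, Add(285, Mul(Mul(-13, Pow(Add(1, -10), -1)), 349))), Rational(1, 2)) = Pow(Add(-154024, Add(285, Mul(Mul(-13, Pow(-9, -1)), 349))), Rational(1, 2)) = Pow(Add(-154024, Add(285, Mul(Mul(-13, Rational(-1, 9)), 349))), Rational(1, 2)) = Pow(Add(-154024, Add(285, Mul(Rational(13, 9), 349))), Rational(1, 2)) = Pow(Add(-154024, Add(285, Rational(4537, 9))), Rational(1, 2)) = Pow(Add(-154024, Rational(7102, 9)), Rational(1, 2)) = Pow(Rational(-1379114, 9), Rational(1, 2)) = Mul(Rational(1, 3), I, Pow(1379114, Rational(1, 2)))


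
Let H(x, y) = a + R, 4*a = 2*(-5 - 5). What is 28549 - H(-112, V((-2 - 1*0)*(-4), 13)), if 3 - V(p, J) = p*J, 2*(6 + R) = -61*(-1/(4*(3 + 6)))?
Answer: 2056259/72 ≈ 28559.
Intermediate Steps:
R = -371/72 (R = -6 + (-61*(-1/(4*(3 + 6))))/2 = -6 + (-61/((-4*9)))/2 = -6 + (-61/(-36))/2 = -6 + (-61*(-1/36))/2 = -6 + (½)*(61/36) = -6 + 61/72 = -371/72 ≈ -5.1528)
a = -5 (a = (2*(-5 - 5))/4 = (2*(-10))/4 = (¼)*(-20) = -5)
V(p, J) = 3 - J*p (V(p, J) = 3 - p*J = 3 - J*p)
H(x, y) = -731/72 (H(x, y) = -5 - 371/72 = -731/72)
28549 - H(-112, V((-2 - 1*0)*(-4), 13)) = 28549 - 1*(-731/72) = 28549 + 731/72 = 2056259/72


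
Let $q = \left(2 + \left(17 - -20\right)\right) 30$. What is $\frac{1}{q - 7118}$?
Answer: $- \frac{1}{5948} \approx -0.00016812$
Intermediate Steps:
$q = 1170$ ($q = \left(2 + \left(17 + 20\right)\right) 30 = \left(2 + 37\right) 30 = 39 \cdot 30 = 1170$)
$\frac{1}{q - 7118} = \frac{1}{1170 - 7118} = \frac{1}{-5948} = - \frac{1}{5948}$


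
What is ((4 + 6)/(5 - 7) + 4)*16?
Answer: -16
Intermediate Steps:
((4 + 6)/(5 - 7) + 4)*16 = (10/(-2) + 4)*16 = (10*(-½) + 4)*16 = (-5 + 4)*16 = -1*16 = -16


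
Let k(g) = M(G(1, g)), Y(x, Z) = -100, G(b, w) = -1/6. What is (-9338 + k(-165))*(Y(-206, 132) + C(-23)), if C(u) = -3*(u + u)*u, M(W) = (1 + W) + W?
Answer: 91711288/3 ≈ 3.0570e+7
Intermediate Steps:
G(b, w) = -⅙ (G(b, w) = -1*⅙ = -⅙)
M(W) = 1 + 2*W
k(g) = ⅔ (k(g) = 1 + 2*(-⅙) = 1 - ⅓ = ⅔)
C(u) = -6*u² (C(u) = -3*2*u*u = -6*u²)
(-9338 + k(-165))*(Y(-206, 132) + C(-23)) = (-9338 + ⅔)*(-100 - 6*(-23)²) = -28012*(-100 - 6*529)/3 = -28012*(-100 - 3174)/3 = -28012/3*(-3274) = 91711288/3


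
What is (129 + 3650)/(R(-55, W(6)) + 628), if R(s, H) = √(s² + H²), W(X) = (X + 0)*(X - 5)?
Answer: 2373212/391323 - 3779*√3061/391323 ≈ 5.5303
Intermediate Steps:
W(X) = X*(-5 + X)
R(s, H) = √(H² + s²)
(129 + 3650)/(R(-55, W(6)) + 628) = (129 + 3650)/(√((6*(-5 + 6))² + (-55)²) + 628) = 3779/(√((6*1)² + 3025) + 628) = 3779/(√(6² + 3025) + 628) = 3779/(√(36 + 3025) + 628) = 3779/(√3061 + 628) = 3779/(628 + √3061)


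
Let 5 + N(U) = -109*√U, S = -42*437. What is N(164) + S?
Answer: -18359 - 218*√41 ≈ -19755.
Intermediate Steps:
S = -18354
N(U) = -5 - 109*√U
N(164) + S = (-5 - 218*√41) - 18354 = -18359 - 218*√41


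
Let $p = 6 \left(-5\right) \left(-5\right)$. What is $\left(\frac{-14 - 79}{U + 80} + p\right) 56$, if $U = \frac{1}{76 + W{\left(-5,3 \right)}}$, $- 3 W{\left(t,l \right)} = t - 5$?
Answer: $\frac{158721696}{19043} \approx 8334.9$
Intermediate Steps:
$W{\left(t,l \right)} = \frac{5}{3} - \frac{t}{3}$ ($W{\left(t,l \right)} = - \frac{t - 5}{3} = - \frac{-5 + t}{3} = \frac{5}{3} - \frac{t}{3}$)
$U = \frac{3}{238}$ ($U = \frac{1}{76 + \left(\frac{5}{3} - - \frac{5}{3}\right)} = \frac{1}{76 + \left(\frac{5}{3} + \frac{5}{3}\right)} = \frac{1}{76 + \frac{10}{3}} = \frac{1}{\frac{238}{3}} = \frac{3}{238} \approx 0.012605$)
$p = 150$ ($p = \left(-30\right) \left(-5\right) = 150$)
$\left(\frac{-14 - 79}{U + 80} + p\right) 56 = \left(\frac{-14 - 79}{\frac{3}{238} + 80} + 150\right) 56 = \left(- \frac{93}{\frac{19043}{238}} + 150\right) 56 = \left(\left(-93\right) \frac{238}{19043} + 150\right) 56 = \left(- \frac{22134}{19043} + 150\right) 56 = \frac{2834316}{19043} \cdot 56 = \frac{158721696}{19043}$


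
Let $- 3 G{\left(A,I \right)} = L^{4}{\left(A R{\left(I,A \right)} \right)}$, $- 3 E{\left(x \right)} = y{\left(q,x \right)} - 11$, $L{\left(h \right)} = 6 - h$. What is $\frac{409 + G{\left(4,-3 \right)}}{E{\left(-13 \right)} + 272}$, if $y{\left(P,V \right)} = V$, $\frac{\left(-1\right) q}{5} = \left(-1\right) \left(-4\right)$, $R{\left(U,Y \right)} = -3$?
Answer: $- \frac{34583}{280} \approx -123.51$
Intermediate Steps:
$q = -20$ ($q = - 5 \left(\left(-1\right) \left(-4\right)\right) = \left(-5\right) 4 = -20$)
$E{\left(x \right)} = \frac{11}{3} - \frac{x}{3}$ ($E{\left(x \right)} = - \frac{x - 11}{3} = - \frac{-11 + x}{3} = \frac{11}{3} - \frac{x}{3}$)
$G{\left(A,I \right)} = - \frac{\left(6 + 3 A\right)^{4}}{3}$ ($G{\left(A,I \right)} = - \frac{\left(6 - A \left(-3\right)\right)^{4}}{3} = - \frac{\left(6 - - 3 A\right)^{4}}{3} = - \frac{\left(6 + 3 A\right)^{4}}{3}$)
$\frac{409 + G{\left(4,-3 \right)}}{E{\left(-13 \right)} + 272} = \frac{409 - 27 \left(2 + 4\right)^{4}}{\left(\frac{11}{3} - - \frac{13}{3}\right) + 272} = \frac{409 - 27 \cdot 6^{4}}{\left(\frac{11}{3} + \frac{13}{3}\right) + 272} = \frac{409 - 34992}{8 + 272} = \frac{409 - 34992}{280} = \left(-34583\right) \frac{1}{280} = - \frac{34583}{280}$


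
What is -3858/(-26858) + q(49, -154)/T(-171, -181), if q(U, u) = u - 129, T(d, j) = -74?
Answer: 3943153/993746 ≈ 3.9680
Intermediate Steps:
q(U, u) = -129 + u
-3858/(-26858) + q(49, -154)/T(-171, -181) = -3858/(-26858) + (-129 - 154)/(-74) = -3858*(-1/26858) - 283*(-1/74) = 1929/13429 + 283/74 = 3943153/993746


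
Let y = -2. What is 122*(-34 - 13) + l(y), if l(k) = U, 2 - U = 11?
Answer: -5743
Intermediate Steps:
U = -9 (U = 2 - 1*11 = 2 - 11 = -9)
l(k) = -9
122*(-34 - 13) + l(y) = 122*(-34 - 13) - 9 = 122*(-47) - 9 = -5734 - 9 = -5743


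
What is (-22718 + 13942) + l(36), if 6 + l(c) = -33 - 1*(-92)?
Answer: -8723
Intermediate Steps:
l(c) = 53 (l(c) = -6 + (-33 - 1*(-92)) = -6 + (-33 + 92) = -6 + 59 = 53)
(-22718 + 13942) + l(36) = (-22718 + 13942) + 53 = -8776 + 53 = -8723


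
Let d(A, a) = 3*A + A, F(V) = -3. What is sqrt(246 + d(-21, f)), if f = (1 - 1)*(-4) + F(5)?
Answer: 9*sqrt(2) ≈ 12.728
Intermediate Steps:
f = -3 (f = (1 - 1)*(-4) - 3 = 0*(-4) - 3 = 0 - 3 = -3)
d(A, a) = 4*A
sqrt(246 + d(-21, f)) = sqrt(246 + 4*(-21)) = sqrt(246 - 84) = sqrt(162) = 9*sqrt(2)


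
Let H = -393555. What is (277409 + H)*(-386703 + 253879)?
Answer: 15426976304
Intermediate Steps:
(277409 + H)*(-386703 + 253879) = (277409 - 393555)*(-386703 + 253879) = -116146*(-132824) = 15426976304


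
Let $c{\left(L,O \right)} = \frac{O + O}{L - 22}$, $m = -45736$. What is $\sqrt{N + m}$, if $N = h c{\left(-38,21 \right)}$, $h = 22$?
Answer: $\frac{i \sqrt{1143785}}{5} \approx 213.9 i$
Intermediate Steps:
$c{\left(L,O \right)} = \frac{2 O}{-22 + L}$
$N = - \frac{77}{5}$ ($N = 22 \cdot 2 \cdot 21 \frac{1}{-22 - 38} = 22 \cdot 2 \cdot 21 \frac{1}{-60} = 22 \cdot 2 \cdot 21 \left(- \frac{1}{60}\right) = 22 \left(- \frac{7}{10}\right) = - \frac{77}{5} \approx -15.4$)
$\sqrt{N + m} = \sqrt{- \frac{77}{5} - 45736} = \sqrt{- \frac{228757}{5}} = \frac{i \sqrt{1143785}}{5}$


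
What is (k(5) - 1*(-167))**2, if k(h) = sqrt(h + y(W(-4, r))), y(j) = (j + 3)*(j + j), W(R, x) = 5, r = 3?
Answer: (167 + sqrt(85))**2 ≈ 31053.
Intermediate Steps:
y(j) = 2*j*(3 + j) (y(j) = (3 + j)*(2*j) = 2*j*(3 + j))
k(h) = sqrt(80 + h) (k(h) = sqrt(h + 2*5*(3 + 5)) = sqrt(h + 2*5*8) = sqrt(h + 80) = sqrt(80 + h))
(k(5) - 1*(-167))**2 = (sqrt(80 + 5) - 1*(-167))**2 = (sqrt(85) + 167)**2 = (167 + sqrt(85))**2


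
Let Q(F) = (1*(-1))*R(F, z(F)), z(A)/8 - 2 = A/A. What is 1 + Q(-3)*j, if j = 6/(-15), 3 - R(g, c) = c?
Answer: -37/5 ≈ -7.4000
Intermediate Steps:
z(A) = 24 (z(A) = 16 + 8*(A/A) = 16 + 8*1 = 16 + 8 = 24)
R(g, c) = 3 - c
j = -⅖ (j = 6*(-1/15) = -⅖ ≈ -0.40000)
Q(F) = 21 (Q(F) = (1*(-1))*(3 - 1*24) = -(3 - 24) = -1*(-21) = 21)
1 + Q(-3)*j = 1 + 21*(-⅖) = 1 - 42/5 = -37/5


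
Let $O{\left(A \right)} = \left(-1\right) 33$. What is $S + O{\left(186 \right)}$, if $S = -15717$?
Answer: $-15750$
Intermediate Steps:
$O{\left(A \right)} = -33$
$S + O{\left(186 \right)} = -15717 - 33 = -15750$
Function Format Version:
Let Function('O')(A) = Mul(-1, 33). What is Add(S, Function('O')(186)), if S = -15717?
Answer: -15750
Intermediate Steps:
Function('O')(A) = -33
Add(S, Function('O')(186)) = Add(-15717, -33) = -15750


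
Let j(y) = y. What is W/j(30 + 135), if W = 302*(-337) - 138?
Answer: -101912/165 ≈ -617.65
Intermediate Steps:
W = -101912 (W = -101774 - 138 = -101912)
W/j(30 + 135) = -101912/(30 + 135) = -101912/165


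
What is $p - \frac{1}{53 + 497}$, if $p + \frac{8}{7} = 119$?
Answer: $\frac{453743}{3850} \approx 117.86$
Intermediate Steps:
$p = \frac{825}{7}$ ($p = - \frac{8}{7} + 119 = \frac{825}{7} \approx 117.86$)
$p - \frac{1}{53 + 497} = \frac{825}{7} - \frac{1}{53 + 497} = \frac{825}{7} - \frac{1}{550} = \frac{453743}{3850}$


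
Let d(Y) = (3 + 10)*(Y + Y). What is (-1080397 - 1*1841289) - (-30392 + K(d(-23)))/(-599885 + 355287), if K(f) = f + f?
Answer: -357319291908/122299 ≈ -2.9217e+6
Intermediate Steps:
d(Y) = 26*Y (d(Y) = 13*(2*Y) = 26*Y)
K(f) = 2*f
(-1080397 - 1*1841289) - (-30392 + K(d(-23)))/(-599885 + 355287) = (-1080397 - 1*1841289) - (-30392 + 2*(26*(-23)))/(-599885 + 355287) = (-1080397 - 1841289) - (-30392 + 2*(-598))/(-244598) = -2921686 - (-30392 - 1196)*(-1)/244598 = -2921686 - (-31588)*(-1)/244598 = -2921686 - 1*15794/122299 = -2921686 - 15794/122299 = -357319291908/122299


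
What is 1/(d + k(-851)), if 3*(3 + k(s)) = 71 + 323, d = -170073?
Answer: -3/509834 ≈ -5.8843e-6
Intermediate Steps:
k(s) = 385/3 (k(s) = -3 + (71 + 323)/3 = -3 + (⅓)*394 = -3 + 394/3 = 385/3)
1/(d + k(-851)) = 1/(-170073 + 385/3) = 1/(-509834/3) = -3/509834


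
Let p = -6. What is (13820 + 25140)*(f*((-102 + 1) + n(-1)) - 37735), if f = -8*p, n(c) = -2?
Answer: -1662773840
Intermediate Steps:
f = 48 (f = -8*(-6) = 48)
(13820 + 25140)*(f*((-102 + 1) + n(-1)) - 37735) = (13820 + 25140)*(48*((-102 + 1) - 2) - 37735) = 38960*(48*(-101 - 2) - 37735) = 38960*(48*(-103) - 37735) = 38960*(-4944 - 37735) = 38960*(-42679) = -1662773840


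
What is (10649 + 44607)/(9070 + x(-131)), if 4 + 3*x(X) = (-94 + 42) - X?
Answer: 55256/9095 ≈ 6.0754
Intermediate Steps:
x(X) = -56/3 - X/3 (x(X) = -4/3 + ((-94 + 42) - X)/3 = -4/3 + (-52 - X)/3 = -4/3 + (-52/3 - X/3) = -56/3 - X/3)
(10649 + 44607)/(9070 + x(-131)) = (10649 + 44607)/(9070 + (-56/3 - ⅓*(-131))) = 55256/(9070 + (-56/3 + 131/3)) = 55256/(9070 + 25) = 55256/9095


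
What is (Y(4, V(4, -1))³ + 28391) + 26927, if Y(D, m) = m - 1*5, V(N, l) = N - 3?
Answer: 55254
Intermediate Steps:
V(N, l) = -3 + N
Y(D, m) = -5 + m (Y(D, m) = m - 5 = -5 + m)
(Y(4, V(4, -1))³ + 28391) + 26927 = ((-5 + (-3 + 4))³ + 28391) + 26927 = ((-5 + 1)³ + 28391) + 26927 = ((-4)³ + 28391) + 26927 = (-64 + 28391) + 26927 = 28327 + 26927 = 55254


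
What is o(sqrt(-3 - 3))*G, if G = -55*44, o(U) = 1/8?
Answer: -605/2 ≈ -302.50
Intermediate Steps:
o(U) = 1/8
G = -2420
o(sqrt(-3 - 3))*G = (1/8)*(-2420) = -605/2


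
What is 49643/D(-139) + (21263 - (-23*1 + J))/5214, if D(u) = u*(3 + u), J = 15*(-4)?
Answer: 331181693/49282728 ≈ 6.7200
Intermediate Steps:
J = -60
49643/D(-139) + (21263 - (-23*1 + J))/5214 = 49643/((-139*(3 - 139))) + (21263 - (-23*1 - 60))/5214 = 49643/((-139*(-136))) + (21263 - (-23 - 60))*(1/5214) = 49643/18904 + (21263 - 1*(-83))*(1/5214) = 49643*(1/18904) + (21263 + 83)*(1/5214) = 49643/18904 + 21346*(1/5214) = 49643/18904 + 10673/2607 = 331181693/49282728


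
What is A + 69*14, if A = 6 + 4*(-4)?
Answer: 956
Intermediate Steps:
A = -10 (A = 6 - 16 = -10)
A + 69*14 = -10 + 69*14 = -10 + 966 = 956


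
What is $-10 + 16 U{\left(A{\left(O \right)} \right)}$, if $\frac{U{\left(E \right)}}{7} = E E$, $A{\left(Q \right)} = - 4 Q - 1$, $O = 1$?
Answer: $2790$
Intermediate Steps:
$A{\left(Q \right)} = -1 - 4 Q$
$U{\left(E \right)} = 7 E^{2}$ ($U{\left(E \right)} = 7 E E = 7 E^{2}$)
$-10 + 16 U{\left(A{\left(O \right)} \right)} = -10 + 16 \cdot 7 \left(-1 - 4\right)^{2} = -10 + 16 \cdot 7 \left(-5\right)^{2} = -10 + 16 \cdot 7 \cdot 25 = -10 + 16 \cdot 175 = -10 + 2800 = 2790$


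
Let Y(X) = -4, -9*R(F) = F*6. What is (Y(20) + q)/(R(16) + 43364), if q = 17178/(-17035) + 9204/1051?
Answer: 100681383/1164283138550 ≈ 8.6475e-5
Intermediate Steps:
R(F) = -2*F/3 (R(F) = -F*6/9 = -2*F/3)
q = 138736062/17903785 (q = 17178*(-1/17035) + 9204*(1/1051) = -17178/17035 + 9204/1051 = 138736062/17903785 ≈ 7.7490)
(Y(20) + q)/(R(16) + 43364) = (-4 + 138736062/17903785)/(-⅔*16 + 43364) = 67120922/(17903785*(-32/3 + 43364)) = 67120922/(17903785*(130060/3)) = (67120922/17903785)*(3/130060) = 100681383/1164283138550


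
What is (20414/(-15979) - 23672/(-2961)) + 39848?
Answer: 1885678868546/47313819 ≈ 39855.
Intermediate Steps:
(20414/(-15979) - 23672/(-2961)) + 39848 = (20414*(-1/15979) - 23672*(-1/2961)) + 39848 = (-20414/15979 + 23672/2961) + 39848 = 317809034/47313819 + 39848 = 1885678868546/47313819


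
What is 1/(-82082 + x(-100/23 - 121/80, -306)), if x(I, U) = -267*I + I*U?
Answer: -1840/144852221 ≈ -1.2703e-5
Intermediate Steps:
1/(-82082 + x(-100/23 - 121/80, -306)) = 1/(-82082 + (-100/23 - 121/80)*(-267 - 306)) = 1/(-82082 + (-100*1/23 - 121*1/80)*(-573)) = 1/(-82082 + (-100/23 - 121/80)*(-573)) = 1/(-82082 - 10783/1840*(-573)) = 1/(-82082 + 6178659/1840) = 1/(-144852221/1840) = -1840/144852221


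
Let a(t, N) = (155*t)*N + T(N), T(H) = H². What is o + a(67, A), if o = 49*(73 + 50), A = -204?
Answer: -2070897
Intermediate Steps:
a(t, N) = N² + 155*N*t (a(t, N) = (155*t)*N + N² = 155*N*t + N² = N² + 155*N*t)
o = 6027 (o = 49*123 = 6027)
o + a(67, A) = 6027 - 204*(-204 + 155*67) = 6027 - 204*(-204 + 10385) = 6027 - 204*10181 = 6027 - 2076924 = -2070897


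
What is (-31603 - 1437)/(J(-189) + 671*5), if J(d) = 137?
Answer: -8260/873 ≈ -9.4616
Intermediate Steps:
(-31603 - 1437)/(J(-189) + 671*5) = (-31603 - 1437)/(137 + 671*5) = -33040/(137 + 3355) = -33040/3492 = -33040*1/3492 = -8260/873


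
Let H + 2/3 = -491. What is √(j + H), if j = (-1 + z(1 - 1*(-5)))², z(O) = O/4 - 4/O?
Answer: I*√17699/6 ≈ 22.173*I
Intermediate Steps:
z(O) = -4/O + O/4 (z(O) = O*(¼) - 4/O = O/4 - 4/O = -4/O + O/4)
H = -1475/3 (H = -⅔ - 491 = -1475/3 ≈ -491.67)
j = 1/36 (j = (-1 + (-4/(1 - 1*(-5)) + (1 - 1*(-5))/4))² = (-1 + (-4/(1 + 5) + (1 + 5)/4))² = (-1 + (-4/6 + (¼)*6))² = (-1 + (-4*⅙ + 3/2))² = (-1 + (-⅔ + 3/2))² = (-1 + ⅚)² = (-⅙)² = 1/36 ≈ 0.027778)
√(j + H) = √(1/36 - 1475/3) = √(-17699/36) = I*√17699/6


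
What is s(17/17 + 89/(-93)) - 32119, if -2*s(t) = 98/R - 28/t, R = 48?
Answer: -1526137/48 ≈ -31795.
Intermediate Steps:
s(t) = -49/48 + 14/t (s(t) = -(98/48 - 28/t)/2 = -(98*(1/48) - 28/t)/2 = -(49/24 - 28/t)/2 = -49/48 + 14/t)
s(17/17 + 89/(-93)) - 32119 = (-49/48 + 14/(17/17 + 89/(-93))) - 32119 = (-49/48 + 14/(17*(1/17) + 89*(-1/93))) - 32119 = (-49/48 + 14/(1 - 89/93)) - 32119 = (-49/48 + 14/(4/93)) - 32119 = (-49/48 + 14*(93/4)) - 32119 = (-49/48 + 651/2) - 32119 = 15575/48 - 32119 = -1526137/48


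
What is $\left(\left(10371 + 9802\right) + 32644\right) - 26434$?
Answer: $26383$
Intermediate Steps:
$\left(\left(10371 + 9802\right) + 32644\right) - 26434 = \left(20173 + 32644\right) - 26434 = 52817 - 26434 = 26383$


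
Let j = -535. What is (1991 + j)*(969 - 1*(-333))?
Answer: 1895712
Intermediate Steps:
(1991 + j)*(969 - 1*(-333)) = (1991 - 535)*(969 - 1*(-333)) = 1456*(969 + 333) = 1456*1302 = 1895712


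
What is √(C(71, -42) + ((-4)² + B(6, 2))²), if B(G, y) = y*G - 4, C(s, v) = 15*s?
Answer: √1641 ≈ 40.509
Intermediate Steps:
B(G, y) = -4 + G*y (B(G, y) = G*y - 4 = -4 + G*y)
√(C(71, -42) + ((-4)² + B(6, 2))²) = √(15*71 + ((-4)² + (-4 + 6*2))²) = √(1065 + (16 + (-4 + 12))²) = √(1065 + (16 + 8)²) = √(1065 + 24²) = √(1065 + 576) = √1641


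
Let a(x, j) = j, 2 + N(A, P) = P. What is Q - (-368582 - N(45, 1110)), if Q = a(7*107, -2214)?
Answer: 367476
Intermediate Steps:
N(A, P) = -2 + P
Q = -2214
Q - (-368582 - N(45, 1110)) = -2214 - (-368582 - (-2 + 1110)) = -2214 - (-368582 - 1*1108) = -2214 - (-368582 - 1108) = -2214 - 1*(-369690) = -2214 + 369690 = 367476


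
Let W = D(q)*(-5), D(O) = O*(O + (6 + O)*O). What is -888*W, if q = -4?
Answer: 213120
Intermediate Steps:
D(O) = O*(O + O*(6 + O))
W = -240 (W = ((-4)**2*(7 - 4))*(-5) = (16*3)*(-5) = 48*(-5) = -240)
-888*W = -888*(-240) = 213120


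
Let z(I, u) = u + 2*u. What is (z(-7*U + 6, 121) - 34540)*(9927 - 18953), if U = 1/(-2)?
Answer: 308481602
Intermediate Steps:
U = -½ (U = 1*(-½) = -½ ≈ -0.50000)
z(I, u) = 3*u
(z(-7*U + 6, 121) - 34540)*(9927 - 18953) = (3*121 - 34540)*(9927 - 18953) = (363 - 34540)*(-9026) = -34177*(-9026) = 308481602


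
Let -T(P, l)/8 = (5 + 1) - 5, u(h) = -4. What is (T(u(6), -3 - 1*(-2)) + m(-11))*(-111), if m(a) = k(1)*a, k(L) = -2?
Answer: -1554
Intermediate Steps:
m(a) = -2*a
T(P, l) = -8 (T(P, l) = -8*((5 + 1) - 5) = -8*(6 - 5) = -8*1 = -8)
(T(u(6), -3 - 1*(-2)) + m(-11))*(-111) = (-8 - 2*(-11))*(-111) = (-8 + 22)*(-111) = 14*(-111) = -1554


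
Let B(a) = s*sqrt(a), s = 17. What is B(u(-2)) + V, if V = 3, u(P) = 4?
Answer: 37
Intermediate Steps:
B(a) = 17*sqrt(a)
B(u(-2)) + V = 17*sqrt(4) + 3 = 17*2 + 3 = 34 + 3 = 37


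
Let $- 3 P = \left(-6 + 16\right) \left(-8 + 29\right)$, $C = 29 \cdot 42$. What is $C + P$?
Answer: $1148$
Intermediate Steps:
$C = 1218$
$P = -70$ ($P = - \frac{\left(-6 + 16\right) \left(-8 + 29\right)}{3} = - \frac{10 \cdot 21}{3} = \left(- \frac{1}{3}\right) 210 = -70$)
$C + P = 1218 - 70 = 1148$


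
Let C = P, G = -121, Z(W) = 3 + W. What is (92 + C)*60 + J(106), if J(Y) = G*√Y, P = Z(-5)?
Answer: 5400 - 121*√106 ≈ 4154.2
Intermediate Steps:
P = -2 (P = 3 - 5 = -2)
J(Y) = -121*√Y
C = -2
(92 + C)*60 + J(106) = (92 - 2)*60 - 121*√106 = 90*60 - 121*√106 = 5400 - 121*√106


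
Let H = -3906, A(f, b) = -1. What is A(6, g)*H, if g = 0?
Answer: 3906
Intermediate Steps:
A(6, g)*H = -1*(-3906) = 3906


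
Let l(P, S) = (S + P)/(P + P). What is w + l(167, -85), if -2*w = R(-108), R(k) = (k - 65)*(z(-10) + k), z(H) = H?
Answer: -1704528/167 ≈ -10207.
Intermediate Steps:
l(P, S) = (P + S)/(2*P) (l(P, S) = (P + S)/((2*P)) = (P + S)*(1/(2*P)) = (P + S)/(2*P))
R(k) = (-65 + k)*(-10 + k) (R(k) = (k - 65)*(-10 + k) = (-65 + k)*(-10 + k))
w = -10207 (w = -(650 + (-108)**2 - 75*(-108))/2 = -(650 + 11664 + 8100)/2 = -1/2*20414 = -10207)
w + l(167, -85) = -10207 + (1/2)*(167 - 85)/167 = -10207 + (1/2)*(1/167)*82 = -10207 + 41/167 = -1704528/167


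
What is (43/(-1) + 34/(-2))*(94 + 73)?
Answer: -10020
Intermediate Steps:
(43/(-1) + 34/(-2))*(94 + 73) = (43*(-1) + 34*(-½))*167 = (-43 - 17)*167 = -60*167 = -10020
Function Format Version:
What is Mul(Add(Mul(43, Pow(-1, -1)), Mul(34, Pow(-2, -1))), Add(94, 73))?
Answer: -10020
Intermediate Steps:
Mul(Add(Mul(43, Pow(-1, -1)), Mul(34, Pow(-2, -1))), Add(94, 73)) = Mul(Add(Mul(43, -1), Mul(34, Rational(-1, 2))), 167) = Mul(Add(-43, -17), 167) = Mul(-60, 167) = -10020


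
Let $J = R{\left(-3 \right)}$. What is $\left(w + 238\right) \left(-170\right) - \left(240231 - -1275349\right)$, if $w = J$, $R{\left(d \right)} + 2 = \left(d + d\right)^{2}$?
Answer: $-1561820$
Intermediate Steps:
$R{\left(d \right)} = -2 + 4 d^{2}$ ($R{\left(d \right)} = -2 + \left(d + d\right)^{2} = -2 + \left(2 d\right)^{2} = -2 + 4 d^{2}$)
$J = 34$ ($J = -2 + 4 \left(-3\right)^{2} = -2 + 4 \cdot 9 = -2 + 36 = 34$)
$w = 34$
$\left(w + 238\right) \left(-170\right) - \left(240231 - -1275349\right) = \left(34 + 238\right) \left(-170\right) - \left(240231 - -1275349\right) = 272 \left(-170\right) - \left(240231 + 1275349\right) = -46240 - 1515580 = -1561820$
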